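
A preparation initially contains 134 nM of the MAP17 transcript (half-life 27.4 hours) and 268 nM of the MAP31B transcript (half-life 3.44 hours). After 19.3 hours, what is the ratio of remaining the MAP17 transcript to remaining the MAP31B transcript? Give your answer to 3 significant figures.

15.0

MAP17 transcript: 134 × (1/2)^(19.3/27.4) = 134 × (1/2)^0.70438 ≈ 82.237 nM.
MAP31B transcript: 268 × (1/2)^(19.3/3.44) = 268 × (1/2)^5.6105 ≈ 5.4855 nM.
Ratio ≈ 82.237 / 5.4855 ≈ 14.992.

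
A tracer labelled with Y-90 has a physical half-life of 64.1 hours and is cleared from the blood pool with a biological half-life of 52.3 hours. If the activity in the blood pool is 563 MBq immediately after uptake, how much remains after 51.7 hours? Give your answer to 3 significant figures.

162 MBq

1/t_eff = 1/t_phys + 1/t_biol = 1/64.1 + 1/52.3 = 0.034721 per hour.
t_eff = 64.1 × 52.3 / (64.1 + 52.3) ≈ 28.801 hours.
Remaining = 563 × (1/2)^(51.7/28.801) = 563 × (1/2)^1.7951 ≈ 162.23 MBq.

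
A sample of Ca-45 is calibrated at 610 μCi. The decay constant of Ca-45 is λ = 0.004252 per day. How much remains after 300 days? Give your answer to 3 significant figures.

t½ = ln 2 / λ = 0.69315 / 0.004252 ≈ 163.02 days.
Number of half-lives: n = 300/163.02 ≈ 1.8403.
Remaining = 610 × (1/2)^1.8403 = 610 × 0.27926 ≈ 170.35 μCi.

170 μCi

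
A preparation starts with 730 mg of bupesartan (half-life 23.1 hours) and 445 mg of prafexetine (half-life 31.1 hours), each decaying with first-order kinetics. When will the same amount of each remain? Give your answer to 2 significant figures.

64 hours

Set 730·(1/2)^(t/23.1) = 445·(1/2)^(t/31.1).
Taking log₂: log₂(730/445) = t·(1/23.1 − 1/31.1).
log₂(1.6404) = 0.71409; 1/23.1 − 1/31.1 = 0.011136.
t = 0.71409 / 0.011136 ≈ 64.126 hours.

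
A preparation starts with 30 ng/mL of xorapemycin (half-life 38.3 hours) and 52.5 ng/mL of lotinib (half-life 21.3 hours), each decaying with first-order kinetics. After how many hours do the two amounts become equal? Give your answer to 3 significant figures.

Set 30·(1/2)^(t/38.3) = 52.5·(1/2)^(t/21.3).
Taking log₂: log₂(30/52.5) = t·(1/38.3 − 1/21.3).
log₂(0.57143) = -0.80735; 1/38.3 − 1/21.3 = -0.020839.
t = -0.80735 / -0.020839 ≈ 38.743 hours.

38.7 hours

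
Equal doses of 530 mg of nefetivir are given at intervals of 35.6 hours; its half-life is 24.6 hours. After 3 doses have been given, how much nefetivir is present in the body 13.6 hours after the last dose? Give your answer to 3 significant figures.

542 mg

The 3 doses were given 84.8, 49.2, 13.6 hours ago.
Total = 530·(1/2)^(84.8/24.6) + 530·(1/2)^(49.2/24.6) + 530·(1/2)^(13.6/24.6)
      = 48.594 + 132.5 + 361.29 ≈ 542.38 mg.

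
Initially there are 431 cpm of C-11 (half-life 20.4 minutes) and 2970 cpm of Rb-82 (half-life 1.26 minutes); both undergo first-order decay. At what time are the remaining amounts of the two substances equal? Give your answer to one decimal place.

3.7 minutes

Set 431·(1/2)^(t/20.4) = 2970·(1/2)^(t/1.26).
Taking log₂: log₂(431/2970) = t·(1/20.4 − 1/1.26).
log₂(0.14512) = -2.7847; 1/20.4 − 1/1.26 = -0.74463.
t = -2.7847 / -0.74463 ≈ 3.7397 minutes.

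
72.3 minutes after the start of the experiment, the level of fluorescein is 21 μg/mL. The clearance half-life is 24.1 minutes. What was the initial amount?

168 μg/mL

Number of half-lives elapsed: n = 72.3/24.1 ≈ 3.
A₀ = A × 2^n = 21 × 2^3 = 21 × 8 ≈ 168 μg/mL.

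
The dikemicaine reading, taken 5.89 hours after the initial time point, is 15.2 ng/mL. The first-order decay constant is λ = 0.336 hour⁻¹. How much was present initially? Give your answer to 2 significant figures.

t½ = ln 2 / λ = 0.69315 / 0.336 ≈ 2.0629 hours.
Number of half-lives elapsed: n = 5.89/2.0629 ≈ 2.8552.
A₀ = A × 2^n = 15.2 × 2^2.8552 = 15.2 × 7.2358 ≈ 109.98 ng/mL.

110 ng/mL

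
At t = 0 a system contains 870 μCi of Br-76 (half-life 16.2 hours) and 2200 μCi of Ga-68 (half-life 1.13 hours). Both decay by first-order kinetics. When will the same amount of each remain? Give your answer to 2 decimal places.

Set 870·(1/2)^(t/16.2) = 2200·(1/2)^(t/1.13).
Taking log₂: log₂(870/2200) = t·(1/16.2 − 1/1.13).
log₂(0.39545) = -1.3384; 1/16.2 − 1/1.13 = -0.82323.
t = -1.3384 / -0.82323 ≈ 1.6258 hours.

1.63 hours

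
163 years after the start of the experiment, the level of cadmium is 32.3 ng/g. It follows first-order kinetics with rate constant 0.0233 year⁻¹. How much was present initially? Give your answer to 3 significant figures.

1440 ng/g

t½ = ln 2 / λ = 0.69315 / 0.0233 ≈ 29.749 years.
Number of half-lives elapsed: n = 163/29.749 ≈ 5.4792.
A₀ = A × 2^n = 32.3 × 2^5.4792 = 32.3 × 44.607 ≈ 1440.8 ng/g.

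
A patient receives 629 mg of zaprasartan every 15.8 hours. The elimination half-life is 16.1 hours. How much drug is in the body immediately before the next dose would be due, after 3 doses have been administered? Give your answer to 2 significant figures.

The 3 doses were given 47.4, 31.6, 15.8 hours ago.
Total = 629·(1/2)^(47.4/16.1) + 629·(1/2)^(31.6/16.1) + 629·(1/2)^(15.8/16.1)
      = 81.731 + 161.36 + 318.59 ≈ 561.68 mg.

560 mg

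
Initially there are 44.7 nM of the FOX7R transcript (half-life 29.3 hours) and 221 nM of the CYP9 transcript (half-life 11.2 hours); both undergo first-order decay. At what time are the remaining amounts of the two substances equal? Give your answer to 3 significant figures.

Set 44.7·(1/2)^(t/29.3) = 221·(1/2)^(t/11.2).
Taking log₂: log₂(44.7/221) = t·(1/29.3 − 1/11.2).
log₂(0.20226) = -2.3057; 1/29.3 − 1/11.2 = -0.055156.
t = -2.3057 / -0.055156 ≈ 41.803 hours.

41.8 hours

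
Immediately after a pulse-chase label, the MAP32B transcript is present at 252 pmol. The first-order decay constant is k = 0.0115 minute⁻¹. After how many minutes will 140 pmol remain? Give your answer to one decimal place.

t½ = ln 2 / k = 0.69315 / 0.0115 ≈ 60.274 minutes.
Fraction remaining = 140/252 ≈ 0.55556.
n = log₂(252/140) = ln(1.8)/ln 2 ≈ 0.848 half-lives.
t = n × t½ = 0.848 × 60.274 ≈ 51.112 minutes.

51.1 minutes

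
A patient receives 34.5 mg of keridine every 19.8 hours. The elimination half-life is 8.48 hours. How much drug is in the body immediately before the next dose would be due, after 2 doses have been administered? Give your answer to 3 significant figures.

8.19 mg

The 2 doses were given 39.6, 19.8 hours ago.
Total = 34.5·(1/2)^(39.6/8.48) + 34.5·(1/2)^(19.8/8.48)
      = 1.3554 + 6.8382 ≈ 8.1936 mg.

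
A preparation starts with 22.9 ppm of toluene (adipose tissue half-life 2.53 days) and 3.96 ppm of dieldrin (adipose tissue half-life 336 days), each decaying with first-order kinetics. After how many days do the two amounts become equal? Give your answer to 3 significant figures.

Set 22.9·(1/2)^(t/2.53) = 3.96·(1/2)^(t/336).
Taking log₂: log₂(22.9/3.96) = t·(1/2.53 − 1/336).
log₂(5.7828) = 2.5318; 1/2.53 − 1/336 = 0.39228.
t = 2.5318 / 0.39228 ≈ 6.454 days.

6.45 days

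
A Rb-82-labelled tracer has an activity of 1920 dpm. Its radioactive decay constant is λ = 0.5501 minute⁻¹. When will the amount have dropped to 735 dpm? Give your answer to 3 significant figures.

t½ = ln 2 / λ = 0.69315 / 0.5501 ≈ 1.26 minutes.
Fraction remaining = 735/1920 ≈ 0.38281.
n = log₂(1920/735) = ln(2.6122)/ln 2 ≈ 1.3853 half-lives.
t = n × t½ = 1.3853 × 1.26 ≈ 1.7455 minutes.

1.75 minutes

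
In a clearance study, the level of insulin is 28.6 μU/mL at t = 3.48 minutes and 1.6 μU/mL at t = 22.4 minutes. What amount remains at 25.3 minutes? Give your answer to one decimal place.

Over Δt = 22.4 − 3.48 = 18.92 minutes, the level fell by a factor of 28.6/1.6 ≈ 17.875.
n = log₂(17.875) ≈ 4.1599 half-lives, so t½ = 18.92/4.1599 ≈ 4.5482 minutes.
From t = 22.4 to t = 25.3: 1.6 × (1/2)^((25.3−22.4)/4.5482) ≈ 1.0284 μU/mL.

1.0 μU/mL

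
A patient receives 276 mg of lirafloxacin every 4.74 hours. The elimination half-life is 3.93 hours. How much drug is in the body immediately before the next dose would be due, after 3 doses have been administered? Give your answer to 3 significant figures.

194 mg

The 3 doses were given 14.22, 9.48, 4.74 hours ago.
Total = 276·(1/2)^(14.22/3.93) + 276·(1/2)^(9.48/3.93) + 276·(1/2)^(4.74/3.93)
      = 22.474 + 51.851 + 119.63 ≈ 193.95 mg.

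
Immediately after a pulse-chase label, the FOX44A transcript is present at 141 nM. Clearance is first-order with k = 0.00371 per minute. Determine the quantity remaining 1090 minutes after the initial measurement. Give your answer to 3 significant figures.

t½ = ln 2 / k = 0.69315 / 0.00371 ≈ 186.83 minutes.
Number of half-lives: n = 1090/186.83 ≈ 5.8341.
Remaining = 141 × (1/2)^5.8341 = 141 × 0.017529 ≈ 2.4716 nM.

2.47 nM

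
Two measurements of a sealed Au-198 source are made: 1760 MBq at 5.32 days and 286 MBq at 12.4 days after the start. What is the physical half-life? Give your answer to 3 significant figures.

Over Δt = 12.4 − 5.32 = 7.08 days, the level fell by a factor of 1760/286 ≈ 6.1538.
n = log₂(6.1538) ≈ 2.6215 half-lives, so t½ = 7.08/2.6215 ≈ 2.7008 days.

2.70 days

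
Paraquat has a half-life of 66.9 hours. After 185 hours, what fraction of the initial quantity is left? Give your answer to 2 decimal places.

0.15

n = 185/66.9 ≈ 2.7653 half-lives.
Fraction remaining = (1/2)^2.7653 ≈ 0.14708.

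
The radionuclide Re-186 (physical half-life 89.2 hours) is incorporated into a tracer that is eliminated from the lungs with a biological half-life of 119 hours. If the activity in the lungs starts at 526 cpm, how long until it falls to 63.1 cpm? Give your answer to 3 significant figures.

1/t_eff = 1/t_phys + 1/t_biol = 1/89.2 + 1/119 = 0.019614 per hour.
t_eff = 89.2 × 119 / (89.2 + 119) ≈ 50.984 hours.
n = log₂(526/63.1) ≈ 3.0594; t = 3.0594 × 50.984 ≈ 155.98 hours.

156 hours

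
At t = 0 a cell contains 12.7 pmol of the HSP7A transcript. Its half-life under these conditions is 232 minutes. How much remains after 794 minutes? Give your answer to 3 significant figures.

1.18 pmol

Number of half-lives: n = 794/232 ≈ 3.4224.
Remaining = 12.7 × (1/2)^3.4224 = 12.7 × 0.093272 ≈ 1.1846 pmol.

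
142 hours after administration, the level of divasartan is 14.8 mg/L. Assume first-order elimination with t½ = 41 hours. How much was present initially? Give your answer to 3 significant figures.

163 mg/L

Number of half-lives elapsed: n = 142/41 ≈ 3.4634.
A₀ = A × 2^n = 14.8 × 2^3.4634 = 14.8 × 11.03 ≈ 163.25 mg/L.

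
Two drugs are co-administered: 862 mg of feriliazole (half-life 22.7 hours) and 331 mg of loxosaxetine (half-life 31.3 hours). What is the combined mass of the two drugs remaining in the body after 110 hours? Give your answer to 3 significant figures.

58.9 mg

feriliazole: 862 × (1/2)^(110/22.7) = 862 × (1/2)^4.8458 ≈ 29.976 mg.
loxosaxetine: 331 × (1/2)^(110/31.3) = 331 × (1/2)^3.5144 ≈ 28.966 mg.
Total = 29.976 + 28.966 ≈ 58.942 mg.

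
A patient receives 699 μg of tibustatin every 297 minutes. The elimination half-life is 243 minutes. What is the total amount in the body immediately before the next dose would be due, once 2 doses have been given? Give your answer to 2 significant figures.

The 2 doses were given 594, 297 minutes ago.
Total = 699·(1/2)^(594/243) + 699·(1/2)^(297/243)
      = 128.42 + 299.61 ≈ 428.02 μg.

430 μg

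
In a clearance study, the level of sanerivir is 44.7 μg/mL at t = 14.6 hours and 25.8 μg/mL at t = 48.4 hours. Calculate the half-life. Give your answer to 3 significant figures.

42.6 hours

Over Δt = 48.4 − 14.6 = 33.8 hours, the level fell by a factor of 44.7/25.8 ≈ 1.7326.
n = log₂(1.7326) ≈ 0.7929 half-lives, so t½ = 33.8/0.7929 ≈ 42.628 hours.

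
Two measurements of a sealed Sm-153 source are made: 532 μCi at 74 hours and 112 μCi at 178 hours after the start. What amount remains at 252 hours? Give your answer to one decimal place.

37.0 μCi

Over Δt = 178 − 74 = 104 hours, the level fell by a factor of 532/112 ≈ 4.75.
n = log₂(4.75) ≈ 2.2479 half-lives, so t½ = 104/2.2479 ≈ 46.265 hours.
From t = 178 to t = 252: 112 × (1/2)^((252−178)/46.265) ≈ 36.959 μCi.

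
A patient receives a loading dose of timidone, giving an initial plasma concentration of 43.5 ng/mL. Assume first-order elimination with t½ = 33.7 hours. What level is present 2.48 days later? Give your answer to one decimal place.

12.8 ng/mL

Convert the elapsed time: 2.48 days = 59.52 hours.
Number of half-lives: n = 59.52/33.7 ≈ 1.7662.
Remaining = 43.5 × (1/2)^1.7662 = 43.5 × 0.29399 ≈ 12.788 ng/mL.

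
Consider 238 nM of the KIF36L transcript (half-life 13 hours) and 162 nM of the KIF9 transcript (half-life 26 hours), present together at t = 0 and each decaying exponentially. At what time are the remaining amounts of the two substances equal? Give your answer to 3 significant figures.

14.4 hours

Set 238·(1/2)^(t/13) = 162·(1/2)^(t/26).
Taking log₂: log₂(238/162) = t·(1/13 − 1/26).
log₂(1.4691) = 0.55497; 1/13 − 1/26 = 0.038462.
t = 0.55497 / 0.038462 ≈ 14.429 hours.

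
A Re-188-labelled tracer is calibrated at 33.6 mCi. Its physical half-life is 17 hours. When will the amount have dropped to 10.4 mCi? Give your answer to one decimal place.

28.8 hours

Fraction remaining = 10.4/33.6 ≈ 0.30952.
n = log₂(33.6/10.4) = ln(3.2308)/ln 2 ≈ 1.6919 half-lives.
t = n × t½ = 1.6919 × 17 ≈ 28.762 hours.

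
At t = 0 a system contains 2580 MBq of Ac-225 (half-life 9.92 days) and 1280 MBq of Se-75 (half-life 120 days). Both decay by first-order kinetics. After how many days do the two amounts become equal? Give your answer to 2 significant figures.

11 days

Set 2580·(1/2)^(t/9.92) = 1280·(1/2)^(t/120).
Taking log₂: log₂(2580/1280) = t·(1/9.92 − 1/120).
log₂(2.0156) = 1.0112; 1/9.92 − 1/120 = 0.092473.
t = 1.0112 / 0.092473 ≈ 10.935 days.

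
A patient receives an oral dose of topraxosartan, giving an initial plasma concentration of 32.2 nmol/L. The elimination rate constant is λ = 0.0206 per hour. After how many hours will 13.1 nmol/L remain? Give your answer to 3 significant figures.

43.7 hours

t½ = ln 2 / λ = 0.69315 / 0.0206 ≈ 33.648 hours.
Fraction remaining = 13.1/32.2 ≈ 0.40683.
n = log₂(32.2/13.1) = ln(2.458)/ln 2 ≈ 1.2975 half-lives.
t = n × t½ = 1.2975 × 33.648 ≈ 43.658 hours.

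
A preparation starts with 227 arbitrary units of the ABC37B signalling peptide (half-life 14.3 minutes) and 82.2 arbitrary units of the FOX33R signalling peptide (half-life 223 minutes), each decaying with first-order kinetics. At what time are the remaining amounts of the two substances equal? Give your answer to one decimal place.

22.4 minutes

Set 227·(1/2)^(t/14.3) = 82.2·(1/2)^(t/223).
Taking log₂: log₂(227/82.2) = t·(1/14.3 − 1/223).
log₂(2.7616) = 1.4655; 1/14.3 − 1/223 = 0.065446.
t = 1.4655 / 0.065446 ≈ 22.392 minutes.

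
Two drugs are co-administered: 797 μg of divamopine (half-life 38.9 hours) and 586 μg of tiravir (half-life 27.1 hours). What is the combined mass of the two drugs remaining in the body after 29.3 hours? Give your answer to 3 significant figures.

divamopine: 797 × (1/2)^(29.3/38.9) = 797 × (1/2)^0.75321 ≈ 472.84 μg.
tiravir: 586 × (1/2)^(29.3/27.1) = 586 × (1/2)^1.0812 ≈ 276.97 μg.
Total = 472.84 + 276.97 ≈ 749.81 μg.

750 μg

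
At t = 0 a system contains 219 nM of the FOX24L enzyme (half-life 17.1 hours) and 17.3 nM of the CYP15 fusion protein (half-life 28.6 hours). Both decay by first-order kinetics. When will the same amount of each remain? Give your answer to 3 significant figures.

156 hours

Set 219·(1/2)^(t/17.1) = 17.3·(1/2)^(t/28.6).
Taking log₂: log₂(219/17.3) = t·(1/17.1 − 1/28.6).
log₂(12.659) = 3.6621; 1/17.1 − 1/28.6 = 0.023514.
t = 3.6621 / 0.023514 ≈ 155.74 hours.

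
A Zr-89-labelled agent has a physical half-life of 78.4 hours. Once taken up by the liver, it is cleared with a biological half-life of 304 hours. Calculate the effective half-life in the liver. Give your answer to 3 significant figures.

62.3 hours

1/t_eff = 1/t_phys + 1/t_biol = 1/78.4 + 1/304 = 0.016045 per hour.
t_eff = 78.4 × 304 / (78.4 + 304) ≈ 62.326 hours.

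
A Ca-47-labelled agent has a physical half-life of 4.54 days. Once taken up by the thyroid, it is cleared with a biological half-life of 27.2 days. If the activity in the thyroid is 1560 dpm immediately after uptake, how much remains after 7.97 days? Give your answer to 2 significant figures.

1/t_eff = 1/t_phys + 1/t_biol = 1/4.54 + 1/27.2 = 0.25703 per day.
t_eff = 4.54 × 27.2 / (4.54 + 27.2) ≈ 3.8906 days.
Remaining = 1560 × (1/2)^(7.97/3.8906) = 1560 × (1/2)^2.0485 ≈ 377.1 dpm.

380 dpm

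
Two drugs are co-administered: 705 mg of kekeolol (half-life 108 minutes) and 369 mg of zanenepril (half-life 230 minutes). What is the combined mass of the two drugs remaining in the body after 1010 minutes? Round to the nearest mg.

kekeolol: 705 × (1/2)^(1010/108) = 705 × (1/2)^9.3519 ≈ 1.0789 mg.
zanenepril: 369 × (1/2)^(1010/230) = 369 × (1/2)^4.3913 ≈ 17.584 mg.
Total = 1.0789 + 17.584 ≈ 18.663 mg.

19 mg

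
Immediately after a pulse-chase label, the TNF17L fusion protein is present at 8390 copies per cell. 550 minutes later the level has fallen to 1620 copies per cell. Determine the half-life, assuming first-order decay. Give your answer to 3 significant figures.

A/A₀ = 1620/8390 ≈ 0.19309.
n = log₂(5.179) ≈ 2.3727 half-lives elapsed in 550 minutes.
t½ = 550/2.3727 ≈ 231.81 minutes.

232 minutes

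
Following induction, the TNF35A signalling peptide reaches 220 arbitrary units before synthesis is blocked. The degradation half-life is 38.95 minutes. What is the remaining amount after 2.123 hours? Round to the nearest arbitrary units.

23 arbitrary units

Convert the elapsed time: 2.123 hours = 127.38 minutes.
Number of half-lives: n = 127.38/38.95 ≈ 3.2703.
Remaining = 220 × (1/2)^3.2703 = 220 × 0.10364 ≈ 22.801 arbitrary units.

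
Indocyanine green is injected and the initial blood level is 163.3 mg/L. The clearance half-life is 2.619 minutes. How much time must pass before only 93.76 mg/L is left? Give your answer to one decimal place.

2.1 minutes

Fraction remaining = 93.76/163.3 ≈ 0.57416.
n = log₂(163.3/93.76) = ln(1.7417)/ln 2 ≈ 0.80048 half-lives.
t = n × t½ = 0.80048 × 2.619 ≈ 2.0965 minutes.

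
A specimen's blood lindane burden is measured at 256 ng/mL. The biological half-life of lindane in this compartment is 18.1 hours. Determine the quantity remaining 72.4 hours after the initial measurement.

Elapsed time is 4 half-lives (72.4/18.1).
Each half-life halves the amount: 256 × (1/2)^4 = 256/16 = 16 ng/mL.

16 ng/mL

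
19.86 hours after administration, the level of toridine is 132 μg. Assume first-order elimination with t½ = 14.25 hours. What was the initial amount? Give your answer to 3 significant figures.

347 μg

Number of half-lives elapsed: n = 19.86/14.25 ≈ 1.3937.
A₀ = A × 2^n = 132 × 2^1.3937 = 132 × 2.6275 ≈ 346.83 μg.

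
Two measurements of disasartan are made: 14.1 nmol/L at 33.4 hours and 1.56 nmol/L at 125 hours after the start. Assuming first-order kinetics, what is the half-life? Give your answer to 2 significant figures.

Over Δt = 125 − 33.4 = 91.6 hours, the level fell by a factor of 14.1/1.56 ≈ 9.0385.
n = log₂(9.0385) ≈ 3.1761 half-lives, so t½ = 91.6/3.1761 ≈ 28.841 hours.

29 hours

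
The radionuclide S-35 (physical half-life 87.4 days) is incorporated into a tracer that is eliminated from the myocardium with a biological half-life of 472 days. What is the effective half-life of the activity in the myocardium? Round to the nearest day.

74 days

1/t_eff = 1/t_phys + 1/t_biol = 1/87.4 + 1/472 = 0.01356 per day.
t_eff = 87.4 × 472 / (87.4 + 472) ≈ 73.745 days.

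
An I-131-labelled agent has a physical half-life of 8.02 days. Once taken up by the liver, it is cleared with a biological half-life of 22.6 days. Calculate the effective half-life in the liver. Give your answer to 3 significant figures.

1/t_eff = 1/t_phys + 1/t_biol = 1/8.02 + 1/22.6 = 0.16894 per day.
t_eff = 8.02 × 22.6 / (8.02 + 22.6) ≈ 5.9194 days.

5.92 days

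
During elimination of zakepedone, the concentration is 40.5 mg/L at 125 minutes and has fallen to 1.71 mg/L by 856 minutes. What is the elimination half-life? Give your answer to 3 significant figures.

160 minutes

Over Δt = 856 − 125 = 731 minutes, the level fell by a factor of 40.5/1.71 ≈ 23.684.
n = log₂(23.684) ≈ 4.5659 half-lives, so t½ = 731/4.5659 ≈ 160.1 minutes.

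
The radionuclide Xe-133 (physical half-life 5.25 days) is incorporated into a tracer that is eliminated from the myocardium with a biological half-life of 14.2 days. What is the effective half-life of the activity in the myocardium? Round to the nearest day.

4 days

1/t_eff = 1/t_phys + 1/t_biol = 1/5.25 + 1/14.2 = 0.2609 per day.
t_eff = 5.25 × 14.2 / (5.25 + 14.2) ≈ 3.8329 days.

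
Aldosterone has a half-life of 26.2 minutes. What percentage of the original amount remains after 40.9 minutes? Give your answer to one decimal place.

33.9%

n = 40.9/26.2 ≈ 1.5611 half-lives.
Fraction remaining = (1/2)^1.5611 ≈ 0.3389, i.e. 33.89%.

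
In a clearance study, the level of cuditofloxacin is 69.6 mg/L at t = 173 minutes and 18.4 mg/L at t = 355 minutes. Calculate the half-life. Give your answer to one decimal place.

Over Δt = 355 − 173 = 182 minutes, the level fell by a factor of 69.6/18.4 ≈ 3.7826.
n = log₂(3.7826) ≈ 1.9194 half-lives, so t½ = 182/1.9194 ≈ 94.822 minutes.

94.8 minutes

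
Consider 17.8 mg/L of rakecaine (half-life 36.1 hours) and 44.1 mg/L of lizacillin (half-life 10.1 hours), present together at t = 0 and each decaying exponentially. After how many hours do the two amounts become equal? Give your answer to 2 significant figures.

18 hours

Set 17.8·(1/2)^(t/36.1) = 44.1·(1/2)^(t/10.1).
Taking log₂: log₂(17.8/44.1) = t·(1/36.1 − 1/10.1).
log₂(0.40363) = -1.3089; 1/36.1 − 1/10.1 = -0.071309.
t = -1.3089 / -0.071309 ≈ 18.355 hours.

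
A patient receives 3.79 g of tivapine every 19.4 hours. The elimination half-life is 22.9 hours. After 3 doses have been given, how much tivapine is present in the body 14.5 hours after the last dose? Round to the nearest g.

The 3 doses were given 53.3, 33.9, 14.5 hours ago.
Total = 3.79·(1/2)^(53.3/22.9) + 3.79·(1/2)^(33.9/22.9) + 3.79·(1/2)^(14.5/22.9)
      = 0.75507 + 1.3583 + 2.4436 ≈ 4.557 g.

5 g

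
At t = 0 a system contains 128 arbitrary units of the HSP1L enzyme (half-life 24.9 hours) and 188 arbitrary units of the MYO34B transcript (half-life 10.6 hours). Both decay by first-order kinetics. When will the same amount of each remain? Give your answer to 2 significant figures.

Set 128·(1/2)^(t/24.9) = 188·(1/2)^(t/10.6).
Taking log₂: log₂(128/188) = t·(1/24.9 − 1/10.6).
log₂(0.68085) = -0.55459; 1/24.9 − 1/10.6 = -0.054179.
t = -0.55459 / -0.054179 ≈ 10.236 hours.

10 hours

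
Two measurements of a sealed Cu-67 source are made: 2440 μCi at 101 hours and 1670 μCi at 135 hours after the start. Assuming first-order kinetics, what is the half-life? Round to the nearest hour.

62 hours

Over Δt = 135 − 101 = 34 hours, the level fell by a factor of 2440/1670 ≈ 1.4611.
n = log₂(1.4611) ≈ 0.54703 half-lives, so t½ = 34/0.54703 ≈ 62.153 hours.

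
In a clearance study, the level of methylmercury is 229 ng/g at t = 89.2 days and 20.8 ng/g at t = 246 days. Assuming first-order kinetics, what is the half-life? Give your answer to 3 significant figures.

Over Δt = 246 − 89.2 = 156.8 days, the level fell by a factor of 229/20.8 ≈ 11.01.
n = log₂(11.01) ≈ 3.4607 half-lives, so t½ = 156.8/3.4607 ≈ 45.309 days.

45.3 days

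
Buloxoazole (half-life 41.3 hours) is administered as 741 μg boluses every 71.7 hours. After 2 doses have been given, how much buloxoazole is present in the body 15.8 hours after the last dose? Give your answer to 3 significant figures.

739 μg

The 2 doses were given 87.5, 15.8 hours ago.
Total = 741·(1/2)^(87.5/41.3) + 741·(1/2)^(15.8/41.3)
      = 170.63 + 568.4 ≈ 739.03 μg.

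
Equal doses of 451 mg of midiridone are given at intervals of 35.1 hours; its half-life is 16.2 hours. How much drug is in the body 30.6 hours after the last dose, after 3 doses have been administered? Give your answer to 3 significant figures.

The 3 doses were given 100.8, 65.7, 30.6 hours ago.
Total = 451·(1/2)^(100.8/16.2) + 451·(1/2)^(65.7/16.2) + 451·(1/2)^(30.6/16.2)
      = 6.0409 + 27.123 + 121.78 ≈ 154.94 mg.

155 mg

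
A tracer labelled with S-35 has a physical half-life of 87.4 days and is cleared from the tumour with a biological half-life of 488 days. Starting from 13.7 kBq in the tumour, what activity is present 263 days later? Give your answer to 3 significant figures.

1.17 kBq

1/t_eff = 1/t_phys + 1/t_biol = 1/87.4 + 1/488 = 0.013491 per day.
t_eff = 87.4 × 488 / (87.4 + 488) ≈ 74.124 days.
Remaining = 13.7 × (1/2)^(263/74.124) = 13.7 × (1/2)^3.5481 ≈ 1.1712 kBq.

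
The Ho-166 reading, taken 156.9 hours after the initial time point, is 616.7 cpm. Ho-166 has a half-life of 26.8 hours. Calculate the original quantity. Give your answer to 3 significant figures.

35700 cpm

Number of half-lives elapsed: n = 156.9/26.8 ≈ 5.8545.
A₀ = A × 2^n = 616.7 × 2^5.8545 = 616.7 × 57.859 ≈ 35682 cpm.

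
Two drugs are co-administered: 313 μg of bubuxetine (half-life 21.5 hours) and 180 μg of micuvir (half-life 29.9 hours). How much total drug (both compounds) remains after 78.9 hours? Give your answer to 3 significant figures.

53.5 μg

bubuxetine: 313 × (1/2)^(78.9/21.5) = 313 × (1/2)^3.6698 ≈ 24.594 μg.
micuvir: 180 × (1/2)^(78.9/29.9) = 180 × (1/2)^2.6388 ≈ 28.901 μg.
Total = 24.594 + 28.901 ≈ 53.495 μg.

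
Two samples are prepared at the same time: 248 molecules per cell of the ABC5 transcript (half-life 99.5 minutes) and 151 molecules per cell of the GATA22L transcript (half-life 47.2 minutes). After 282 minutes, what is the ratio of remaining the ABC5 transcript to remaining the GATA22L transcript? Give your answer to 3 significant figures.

ABC5 transcript: 248 × (1/2)^(282/99.5) = 248 × (1/2)^2.8342 ≈ 34.776 molecules per cell.
GATA22L transcript: 151 × (1/2)^(282/47.2) = 151 × (1/2)^5.9746 ≈ 2.4013 molecules per cell.
Ratio ≈ 34.776 / 2.4013 ≈ 14.482.

14.5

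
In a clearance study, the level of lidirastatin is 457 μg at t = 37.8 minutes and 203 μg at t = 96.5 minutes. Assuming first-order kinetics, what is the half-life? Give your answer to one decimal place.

50.1 minutes

Over Δt = 96.5 − 37.8 = 58.7 minutes, the level fell by a factor of 457/203 ≈ 2.2512.
n = log₂(2.2512) ≈ 1.1707 half-lives, so t½ = 58.7/1.1707 ≈ 50.14 minutes.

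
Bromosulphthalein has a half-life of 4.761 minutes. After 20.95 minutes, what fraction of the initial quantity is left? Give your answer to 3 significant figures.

n = 20.95/4.761 ≈ 4.4003 half-lives.
Fraction remaining = (1/2)^4.4003 ≈ 0.047355.

0.0474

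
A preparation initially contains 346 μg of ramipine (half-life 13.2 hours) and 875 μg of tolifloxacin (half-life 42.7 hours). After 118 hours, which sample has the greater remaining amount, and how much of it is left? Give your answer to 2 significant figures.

tolifloxacin, 130 μg

ramipine: 346 × (1/2)^8.9394 ≈ 0.70477 μg.
tolifloxacin: 875 × (1/2)^2.7635 ≈ 128.86 μg.
Tolifloxacin has more remaining, at ≈ 128.86 μg.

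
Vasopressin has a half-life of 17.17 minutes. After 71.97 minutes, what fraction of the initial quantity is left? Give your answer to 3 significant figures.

n = 71.97/17.17 ≈ 4.1916 half-lives.
Fraction remaining = (1/2)^4.1916 ≈ 0.054727.

0.0547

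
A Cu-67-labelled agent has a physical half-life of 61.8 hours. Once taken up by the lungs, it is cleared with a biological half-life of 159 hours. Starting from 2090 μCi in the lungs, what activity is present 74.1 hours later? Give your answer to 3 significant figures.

659 μCi

1/t_eff = 1/t_phys + 1/t_biol = 1/61.8 + 1/159 = 0.022471 per hour.
t_eff = 61.8 × 159 / (61.8 + 159) ≈ 44.503 hours.
Remaining = 2090 × (1/2)^(74.1/44.503) = 2090 × (1/2)^1.6651 ≈ 659.04 μCi.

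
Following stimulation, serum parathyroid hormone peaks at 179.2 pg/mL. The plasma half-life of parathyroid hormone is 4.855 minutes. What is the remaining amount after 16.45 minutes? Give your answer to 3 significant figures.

Number of half-lives: n = 16.45/4.855 ≈ 3.3883.
Remaining = 179.2 × (1/2)^3.3883 = 179.2 × 0.095506 ≈ 17.115 pg/mL.

17.1 pg/mL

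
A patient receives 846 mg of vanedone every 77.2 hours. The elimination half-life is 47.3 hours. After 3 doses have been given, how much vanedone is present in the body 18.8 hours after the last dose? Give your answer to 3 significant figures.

916 mg

The 3 doses were given 173.2, 96, 18.8 hours ago.
Total = 846·(1/2)^(173.2/47.3) + 846·(1/2)^(96/47.3) + 846·(1/2)^(18.8/47.3)
      = 66.847 + 207.21 + 642.28 ≈ 916.33 mg.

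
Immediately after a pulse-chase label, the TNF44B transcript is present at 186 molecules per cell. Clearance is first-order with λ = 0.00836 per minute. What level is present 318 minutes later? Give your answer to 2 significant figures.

13 molecules per cell

t½ = ln 2 / λ = 0.69315 / 0.00836 ≈ 82.912 minutes.
Number of half-lives: n = 318/82.912 ≈ 3.8354.
Remaining = 186 × (1/2)^3.8354 = 186 × 0.070055 ≈ 13.03 molecules per cell.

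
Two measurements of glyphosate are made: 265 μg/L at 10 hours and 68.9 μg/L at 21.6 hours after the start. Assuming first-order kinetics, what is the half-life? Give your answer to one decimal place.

6.0 hours

Over Δt = 21.6 − 10 = 11.6 hours, the level fell by a factor of 265/68.9 ≈ 3.8462.
n = log₂(3.8462) ≈ 1.9434 half-lives, so t½ = 11.6/1.9434 ≈ 5.9689 hours.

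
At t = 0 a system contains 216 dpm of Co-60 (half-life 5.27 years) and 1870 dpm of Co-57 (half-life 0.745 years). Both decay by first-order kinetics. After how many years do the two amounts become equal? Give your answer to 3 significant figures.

Set 216·(1/2)^(t/5.27) = 1870·(1/2)^(t/0.745).
Taking log₂: log₂(216/1870) = t·(1/5.27 − 1/0.745).
log₂(0.11551) = -3.1139; 1/5.27 − 1/0.745 = -1.1525.
t = -3.1139 / -1.1525 ≈ 2.7018 years.

2.70 years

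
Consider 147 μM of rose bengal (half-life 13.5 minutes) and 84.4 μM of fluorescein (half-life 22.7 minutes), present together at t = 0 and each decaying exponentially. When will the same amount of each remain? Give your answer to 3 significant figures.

Set 147·(1/2)^(t/13.5) = 84.4·(1/2)^(t/22.7).
Taking log₂: log₂(147/84.4) = t·(1/13.5 − 1/22.7).
log₂(1.7417) = 0.8005; 1/13.5 − 1/22.7 = 0.030021.
t = 0.8005 / 0.030021 ≈ 26.665 minutes.

26.7 minutes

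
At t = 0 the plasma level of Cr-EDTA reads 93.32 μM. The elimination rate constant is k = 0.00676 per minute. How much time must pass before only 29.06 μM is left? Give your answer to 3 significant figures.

173 minutes

t½ = ln 2 / k = 0.69315 / 0.00676 ≈ 102.54 minutes.
Fraction remaining = 29.06/93.32 ≈ 0.3114.
n = log₂(93.32/29.06) = ln(3.2113)/ln 2 ≈ 1.6832 half-lives.
t = n × t½ = 1.6832 × 102.54 ≈ 172.58 minutes.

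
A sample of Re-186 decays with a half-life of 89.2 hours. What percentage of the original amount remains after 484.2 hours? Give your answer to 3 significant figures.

n = 484.2/89.2 ≈ 5.4283 half-lives.
Fraction remaining = (1/2)^5.4283 ≈ 0.023224, i.e. 2.3224%.

2.32%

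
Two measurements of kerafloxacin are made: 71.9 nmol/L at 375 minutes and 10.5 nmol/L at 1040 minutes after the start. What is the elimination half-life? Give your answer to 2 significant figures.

Over Δt = 1040 − 375 = 665 minutes, the level fell by a factor of 71.9/10.5 ≈ 6.8476.
n = log₂(6.8476) ≈ 2.7756 half-lives, so t½ = 665/2.7756 ≈ 239.59 minutes.

240 minutes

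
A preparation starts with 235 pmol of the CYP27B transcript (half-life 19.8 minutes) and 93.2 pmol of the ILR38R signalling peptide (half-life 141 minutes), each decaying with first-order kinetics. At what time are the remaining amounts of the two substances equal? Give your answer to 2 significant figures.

Set 235·(1/2)^(t/19.8) = 93.2·(1/2)^(t/141).
Taking log₂: log₂(235/93.2) = t·(1/19.8 − 1/141).
log₂(2.5215) = 1.3343; 1/19.8 − 1/141 = 0.043413.
t = 1.3343 / 0.043413 ≈ 30.734 minutes.

31 minutes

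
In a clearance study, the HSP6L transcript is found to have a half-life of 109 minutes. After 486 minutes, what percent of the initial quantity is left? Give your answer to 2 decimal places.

n = 486/109 ≈ 4.4587 half-lives.
Fraction remaining = (1/2)^4.4587 ≈ 0.045477, i.e. 4.5477%.

4.55%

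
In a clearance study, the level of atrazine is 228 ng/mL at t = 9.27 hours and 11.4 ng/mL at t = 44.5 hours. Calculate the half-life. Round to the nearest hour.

8 hours

Over Δt = 44.5 − 9.27 = 35.23 hours, the level fell by a factor of 228/11.4 ≈ 20.
n = log₂(20) ≈ 4.3219 half-lives, so t½ = 35.23/4.3219 ≈ 8.1515 hours.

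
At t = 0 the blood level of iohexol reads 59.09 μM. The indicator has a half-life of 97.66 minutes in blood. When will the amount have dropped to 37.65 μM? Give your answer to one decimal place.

Fraction remaining = 37.65/59.09 ≈ 0.63716.
n = log₂(59.09/37.65) = ln(1.5695)/ln 2 ≈ 0.65026 half-lives.
t = n × t½ = 0.65026 × 97.66 ≈ 63.505 minutes.

63.5 minutes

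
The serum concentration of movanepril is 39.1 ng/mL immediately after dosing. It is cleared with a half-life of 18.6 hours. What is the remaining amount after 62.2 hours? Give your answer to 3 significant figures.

3.85 ng/mL

Number of half-lives: n = 62.2/18.6 ≈ 3.3441.
Remaining = 39.1 × (1/2)^3.3441 = 39.1 × 0.098476 ≈ 3.8504 ng/mL.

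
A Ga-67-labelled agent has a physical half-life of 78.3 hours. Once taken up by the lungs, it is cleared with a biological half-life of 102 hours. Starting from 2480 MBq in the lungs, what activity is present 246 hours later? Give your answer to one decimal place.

1/t_eff = 1/t_phys + 1/t_biol = 1/78.3 + 1/102 = 0.022575 per hour.
t_eff = 78.3 × 102 / (78.3 + 102) ≈ 44.296 hours.
Remaining = 2480 × (1/2)^(246/44.296) = 2480 × (1/2)^5.5535 ≈ 52.805 MBq.

52.8 MBq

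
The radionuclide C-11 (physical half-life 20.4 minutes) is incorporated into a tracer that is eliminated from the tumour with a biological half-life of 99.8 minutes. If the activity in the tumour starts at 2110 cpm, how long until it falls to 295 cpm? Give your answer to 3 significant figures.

1/t_eff = 1/t_phys + 1/t_biol = 1/20.4 + 1/99.8 = 0.05904 per minute.
t_eff = 20.4 × 99.8 / (20.4 + 99.8) ≈ 16.938 minutes.
n = log₂(2110/295) ≈ 2.8385; t = 2.8385 × 16.938 ≈ 48.077 minutes.

48.1 minutes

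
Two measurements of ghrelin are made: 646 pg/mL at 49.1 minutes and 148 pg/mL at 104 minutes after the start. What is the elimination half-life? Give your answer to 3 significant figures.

25.8 minutes

Over Δt = 104 − 49.1 = 54.9 minutes, the level fell by a factor of 646/148 ≈ 4.3649.
n = log₂(4.3649) ≈ 2.1259 half-lives, so t½ = 54.9/2.1259 ≈ 25.824 minutes.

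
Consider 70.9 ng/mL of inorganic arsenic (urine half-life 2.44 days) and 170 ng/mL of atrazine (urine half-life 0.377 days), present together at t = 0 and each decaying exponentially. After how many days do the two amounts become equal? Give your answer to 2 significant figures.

0.56 days

Set 70.9·(1/2)^(t/2.44) = 170·(1/2)^(t/0.377).
Taking log₂: log₂(70.9/170) = t·(1/2.44 − 1/0.377).
log₂(0.41706) = -1.2617; 1/2.44 − 1/0.377 = -2.2427.
t = -1.2617 / -2.2427 ≈ 0.56257 days.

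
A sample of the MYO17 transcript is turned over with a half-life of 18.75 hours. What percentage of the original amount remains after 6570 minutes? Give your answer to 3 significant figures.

6570 minutes = 109.5 hours.
n = 109.5/18.75 ≈ 5.84 half-lives.
Fraction remaining = (1/2)^5.84 ≈ 0.017458, i.e. 1.7458%.

1.75%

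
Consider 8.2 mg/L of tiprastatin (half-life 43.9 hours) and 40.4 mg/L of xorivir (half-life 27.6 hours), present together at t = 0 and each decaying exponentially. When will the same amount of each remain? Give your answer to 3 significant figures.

Set 8.2·(1/2)^(t/43.9) = 40.4·(1/2)^(t/27.6).
Taking log₂: log₂(8.2/40.4) = t·(1/43.9 − 1/27.6).
log₂(0.20297) = -2.3007; 1/43.9 − 1/27.6 = -0.013453.
t = -2.3007 / -0.013453 ≈ 171.02 hours.

171 hours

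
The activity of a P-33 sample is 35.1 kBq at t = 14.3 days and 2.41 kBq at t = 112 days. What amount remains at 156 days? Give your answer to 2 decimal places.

0.72 kBq

Over Δt = 112 − 14.3 = 97.7 days, the level fell by a factor of 35.1/2.41 ≈ 14.564.
n = log₂(14.564) ≈ 3.8644 half-lives, so t½ = 97.7/3.8644 ≈ 25.282 days.
From t = 112 to t = 156: 2.41 × (1/2)^((156−112)/25.282) ≈ 0.72131 kBq.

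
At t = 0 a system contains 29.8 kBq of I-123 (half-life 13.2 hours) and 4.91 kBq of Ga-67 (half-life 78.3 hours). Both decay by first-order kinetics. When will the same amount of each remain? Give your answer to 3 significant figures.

Set 29.8·(1/2)^(t/13.2) = 4.91·(1/2)^(t/78.3).
Taking log₂: log₂(29.8/4.91) = t·(1/13.2 − 1/78.3).
log₂(6.0692) = 2.6015; 1/13.2 − 1/78.3 = 0.062986.
t = 2.6015 / 0.062986 ≈ 41.303 hours.

41.3 hours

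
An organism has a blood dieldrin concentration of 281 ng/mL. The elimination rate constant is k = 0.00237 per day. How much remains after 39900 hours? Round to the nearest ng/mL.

t½ = ln 2 / k = 0.69315 / 0.00237 ≈ 292.47 days.
Convert the elapsed time: 39900 hours = 1662.5 days.
Number of half-lives: n = 1662.5/292.47 ≈ 5.6844.
Remaining = 281 × (1/2)^5.6844 = 281 × 0.019446 ≈ 5.4643 ng/mL.

5 ng/mL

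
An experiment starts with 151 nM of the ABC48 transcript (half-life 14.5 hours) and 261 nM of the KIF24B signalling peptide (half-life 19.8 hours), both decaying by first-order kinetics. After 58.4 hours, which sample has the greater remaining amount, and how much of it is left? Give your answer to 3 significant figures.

KIF24B signalling peptide, 33.8 nM

ABC48 transcript: 151 × (1/2)^4.0276 ≈ 9.2588 nM.
KIF24B signalling peptide: 261 × (1/2)^2.9495 ≈ 33.787 nM.
KIF24B signalling peptide has more remaining, at ≈ 33.787 nM.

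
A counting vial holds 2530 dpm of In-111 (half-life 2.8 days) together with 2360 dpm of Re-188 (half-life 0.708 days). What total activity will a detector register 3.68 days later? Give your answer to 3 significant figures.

1080 dpm

In-111: 2530 × (1/2)^(3.68/2.8) = 2530 × (1/2)^1.3143 ≈ 1017.4 dpm.
Re-188: 2360 × (1/2)^(3.68/0.708) = 2360 × (1/2)^5.1977 ≈ 64.304 dpm.
Total = 1017.4 + 64.304 ≈ 1081.7 dpm.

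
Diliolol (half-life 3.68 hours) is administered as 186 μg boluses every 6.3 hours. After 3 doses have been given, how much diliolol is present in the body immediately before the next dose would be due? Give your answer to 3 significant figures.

79.4 μg

The 3 doses were given 18.9, 12.6, 6.3 hours ago.
Total = 186·(1/2)^(18.9/3.68) + 186·(1/2)^(12.6/3.68) + 186·(1/2)^(6.3/3.68)
      = 5.2901 + 17.331 + 56.776 ≈ 79.396 μg.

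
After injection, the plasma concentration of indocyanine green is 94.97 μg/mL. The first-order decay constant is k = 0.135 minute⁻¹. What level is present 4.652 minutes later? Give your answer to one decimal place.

50.7 μg/mL

t½ = ln 2 / k = 0.69315 / 0.135 ≈ 5.1344 minutes.
Number of half-lives: n = 4.652/5.1344 ≈ 0.90604.
Remaining = 94.97 × (1/2)^0.90604 = 94.97 × 0.53365 ≈ 50.68 μg/mL.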